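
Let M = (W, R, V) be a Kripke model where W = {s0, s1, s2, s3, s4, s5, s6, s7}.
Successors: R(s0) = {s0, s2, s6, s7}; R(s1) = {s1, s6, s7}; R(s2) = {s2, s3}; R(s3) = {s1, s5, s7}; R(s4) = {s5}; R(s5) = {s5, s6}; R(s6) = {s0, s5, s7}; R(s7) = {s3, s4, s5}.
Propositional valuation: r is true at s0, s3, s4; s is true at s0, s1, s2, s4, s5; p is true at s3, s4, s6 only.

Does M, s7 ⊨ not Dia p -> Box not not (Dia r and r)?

At s7: not Dia p is false, Box not not (Dia r and r) is false, so not Dia p -> Box not not (Dia r and r) is true.
  At s7: Dia p is true, so not Dia p is false.
    At s7: Dia p requires p at some successor in {s3, s4, s5}.
      p holds at s3, so Dia p is true at s7.
  At s7: Box not not (Dia r and r) requires not not (Dia r and r) at every successor {s3, s4, s5}.
    not not (Dia r and r) fails at s3, so Box not not (Dia r and r) is false at s7.
      At s3: not (Dia r and r) is true, so not not (Dia r and r) is false.

Yes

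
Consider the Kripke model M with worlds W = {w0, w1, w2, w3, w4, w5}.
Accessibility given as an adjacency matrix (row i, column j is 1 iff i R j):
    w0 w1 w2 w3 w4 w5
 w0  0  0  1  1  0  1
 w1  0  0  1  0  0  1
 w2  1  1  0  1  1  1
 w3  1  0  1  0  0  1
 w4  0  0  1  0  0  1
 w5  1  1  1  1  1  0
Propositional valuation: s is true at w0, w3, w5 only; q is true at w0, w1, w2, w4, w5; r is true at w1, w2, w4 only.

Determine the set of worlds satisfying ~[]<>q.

Recall that []ψ holds at a world iff ψ holds at every accessible world, and <>ψ holds iff ψ holds at some accessible world.
Let φ = ~[]<>q. Evaluate φ at each world:
  w0 (successors {w2, w3, w5}): φ is false.
  w1 (successors {w2, w5}): φ is false.
  w2 (successors {w0, w1, w3, w4, w5}): φ is false.
  w3 (successors {w0, w2, w5}): φ is false.
  w4 (successors {w2, w5}): φ is false.
  w5 (successors {w0, w1, w2, w3, w4}): φ is false.
For instance, at w1:
  At w1: []<>q is true, so ~[]<>q is false.
    At w1: []<>q requires <>q at every successor {w2, w5}.
      At w2: <>q is true.
      At w5: <>q is true.
    So []<>q is true at w1.
Satisfying worlds: none.

none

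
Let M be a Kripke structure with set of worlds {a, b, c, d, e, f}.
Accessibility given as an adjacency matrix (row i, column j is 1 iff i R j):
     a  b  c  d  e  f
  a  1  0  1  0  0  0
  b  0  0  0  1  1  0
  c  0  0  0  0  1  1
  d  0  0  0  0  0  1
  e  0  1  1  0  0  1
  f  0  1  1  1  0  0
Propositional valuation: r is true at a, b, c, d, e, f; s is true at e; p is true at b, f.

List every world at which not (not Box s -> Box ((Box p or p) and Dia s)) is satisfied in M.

a, b, c, d, e, f

Let φ = not (not Box s -> Box ((Box p or p) and Dia s)). Evaluate φ at each world:
  a (successors {a, c}): φ is true.
  b (successors {d, e}): φ is true.
  c (successors {e, f}): φ is true.
  d (successors {f}): φ is true.
  e (successors {b, c, f}): φ is true.
  f (successors {b, c, d}): φ is true.
For instance, at d:
  At d: not Box s -> Box ((Box p or p) and Dia s) is false, so not (not Box s -> Box ((Box p or p) and Dia s)) is true.
    At d: not Box s is true, Box ((Box p or p) and Dia s) is false, so not Box s -> Box ((Box p or p) and Dia s) is false.
      At d: Box s is false, so not Box s is true.
      At d: Box ((Box p or p) and Dia s) requires (Box p or p) and Dia s at every successor {f}.
        (Box p or p) and Dia s fails at f, so Box ((Box p or p) and Dia s) is false at d.
Satisfying worlds: {a, b, c, d, e, f}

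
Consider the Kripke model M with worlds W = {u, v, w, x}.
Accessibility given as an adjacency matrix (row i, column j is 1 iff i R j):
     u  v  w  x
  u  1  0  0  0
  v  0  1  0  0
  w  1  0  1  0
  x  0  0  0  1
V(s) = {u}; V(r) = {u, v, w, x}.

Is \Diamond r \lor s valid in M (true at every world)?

Let φ = \Diamond r \lor s. Evaluate φ at each world:
  u (successors {u}): φ is true.
  v (successors {v}): φ is true.
  w (successors {u, w}): φ is true.
  x (successors {x}): φ is true.
For instance, at v:
  At v: \Diamond r is true, s is false, so \Diamond r \lor s is true.
    At v: \Diamond r requires r at some successor in {v}.
      r holds at v, so \Diamond r is true at v.

Yes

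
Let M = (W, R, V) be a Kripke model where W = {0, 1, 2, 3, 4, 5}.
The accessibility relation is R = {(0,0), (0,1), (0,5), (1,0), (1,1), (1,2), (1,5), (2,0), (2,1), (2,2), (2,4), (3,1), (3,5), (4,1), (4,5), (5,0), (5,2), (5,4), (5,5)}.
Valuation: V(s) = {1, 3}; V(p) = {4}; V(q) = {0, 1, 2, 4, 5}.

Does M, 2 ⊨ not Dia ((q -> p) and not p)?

Recall that Dia ψ holds at a world iff ψ holds at some accessible world.
At 2: Dia ((q -> p) and not p) is false, so not Dia ((q -> p) and not p) is true.
  At 2: Dia ((q -> p) and not p) requires (q -> p) and not p at some successor in {0, 1, 2, 4}.
    At 0: (q -> p) and not p is false.
    At 1: (q -> p) and not p is false.
    At 2: (q -> p) and not p is false.
    At 4: (q -> p) and not p is false.
  So Dia ((q -> p) and not p) is false at 2.

Yes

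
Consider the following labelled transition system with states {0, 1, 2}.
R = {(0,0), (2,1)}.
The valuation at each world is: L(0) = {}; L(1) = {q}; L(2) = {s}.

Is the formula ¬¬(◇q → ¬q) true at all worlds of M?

Yes

Let φ = ¬¬(◇q → ¬q). Evaluate φ at each world:
  0 (successors {0}): φ is true.
  1 (successors ∅): φ is true.
  2 (successors {1}): φ is true.
For instance, at 2:
  At 2: ¬(◇q → ¬q) is false, so ¬¬(◇q → ¬q) is true.
    At 2: ◇q → ¬q is true, so ¬(◇q → ¬q) is false.
      At 2: ◇q is true, ¬q is true, so ◇q → ¬q is true.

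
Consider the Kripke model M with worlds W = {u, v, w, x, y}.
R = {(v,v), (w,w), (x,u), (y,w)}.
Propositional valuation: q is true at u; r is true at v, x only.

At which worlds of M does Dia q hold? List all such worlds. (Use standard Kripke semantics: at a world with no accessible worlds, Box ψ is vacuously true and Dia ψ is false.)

Let φ = Dia q. Evaluate φ at each world:
  u (successors ∅): φ is false.
  v (successors {v}): φ is false.
  w (successors {w}): φ is false.
  x (successors {u}): φ is true.
  y (successors {w}): φ is false.
For instance, at w:
  At w: Dia q requires q at some successor in {w}.
    At w: q is false.
  So Dia q is false at w.
Satisfying worlds: {x}

x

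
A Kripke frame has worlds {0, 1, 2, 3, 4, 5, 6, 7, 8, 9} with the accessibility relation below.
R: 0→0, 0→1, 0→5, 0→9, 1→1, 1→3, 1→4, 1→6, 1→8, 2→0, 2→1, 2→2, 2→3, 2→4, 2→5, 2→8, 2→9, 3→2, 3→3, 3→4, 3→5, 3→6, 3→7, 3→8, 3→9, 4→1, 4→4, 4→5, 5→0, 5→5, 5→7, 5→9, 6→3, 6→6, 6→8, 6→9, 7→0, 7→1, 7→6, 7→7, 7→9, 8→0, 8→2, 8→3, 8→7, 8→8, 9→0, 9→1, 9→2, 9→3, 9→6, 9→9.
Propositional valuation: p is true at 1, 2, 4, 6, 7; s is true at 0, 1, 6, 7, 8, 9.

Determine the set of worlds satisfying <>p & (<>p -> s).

0, 1, 6, 7, 8, 9

Let φ = <>p & (<>p -> s). Evaluate φ at each world:
  0 (successors {0, 1, 5, 9}): φ is true.
  1 (successors {1, 3, 4, 6, 8}): φ is true.
  2 (successors {0, 1, 2, 3, 4, 5, 8, 9}): φ is false.
  3 (successors {2, 3, 4, 5, 6, 7, 8, 9}): φ is false.
  4 (successors {1, 4, 5}): φ is false.
  5 (successors {0, 5, 7, 9}): φ is false.
  6 (successors {3, 6, 8, 9}): φ is true.
  7 (successors {0, 1, 6, 7, 9}): φ is true.
  8 (successors {0, 2, 3, 7, 8}): φ is true.
  9 (successors {0, 1, 2, 3, 6, 9}): φ is true.
For instance, at 2:
  At 2: <>p is true, <>p -> s is false, so <>p & (<>p -> s) is false.
    At 2: <>p requires p at some successor in {0, 1, 2, 3, 4, 5, 8, 9}.
      p holds at 1, so <>p is true at 2.
    At 2: <>p is true, s is false, so <>p -> s is false.
      At 2: <>p requires p at some successor in {0, 1, 2, 3, 4, 5, 8, 9}.
        p holds at 1, so <>p is true at 2.
Satisfying worlds: {0, 1, 6, 7, 8, 9}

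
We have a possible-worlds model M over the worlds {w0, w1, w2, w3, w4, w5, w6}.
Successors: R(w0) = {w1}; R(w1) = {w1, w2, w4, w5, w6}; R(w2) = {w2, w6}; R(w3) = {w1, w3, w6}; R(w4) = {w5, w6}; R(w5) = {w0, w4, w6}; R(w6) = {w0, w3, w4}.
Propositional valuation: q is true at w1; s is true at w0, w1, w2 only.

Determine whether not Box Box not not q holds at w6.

Yes

At w6: Box Box not not q is false, so not Box Box not not q is true.
  At w6: Box Box not not q requires Box not not q at every successor {w0, w3, w4}.
    Box not not q fails at w3, so Box Box not not q is false at w6.
      At w3: Box not not q requires not not q at every successor {w1, w3, w6}.
        not not q fails at w3, so Box not not q is false at w3.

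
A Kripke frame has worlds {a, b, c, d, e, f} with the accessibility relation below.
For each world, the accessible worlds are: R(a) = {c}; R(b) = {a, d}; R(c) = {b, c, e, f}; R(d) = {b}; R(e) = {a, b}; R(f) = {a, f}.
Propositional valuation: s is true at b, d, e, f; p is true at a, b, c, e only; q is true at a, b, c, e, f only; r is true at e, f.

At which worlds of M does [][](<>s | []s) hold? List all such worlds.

a, b

Recall that []ψ holds at a world iff ψ holds at every accessible world, and <>ψ holds iff ψ holds at some accessible world.
Let φ = [][](<>s | []s). Evaluate φ at each world:
  a (successors {c}): φ is true.
  b (successors {a, d}): φ is true.
  c (successors {b, c, e, f}): φ is false.
  d (successors {b}): φ is false.
  e (successors {a, b}): φ is false.
  f (successors {a, f}): φ is false.
For instance, at f:
  At f: [][](<>s | []s) requires [](<>s | []s) at every successor {a, f}.
    [](<>s | []s) fails at f, so [][](<>s | []s) is false at f.
      At f: [](<>s | []s) requires <>s | []s at every successor {a, f}.
        <>s | []s fails at a, so [](<>s | []s) is false at f.
Satisfying worlds: {a, b}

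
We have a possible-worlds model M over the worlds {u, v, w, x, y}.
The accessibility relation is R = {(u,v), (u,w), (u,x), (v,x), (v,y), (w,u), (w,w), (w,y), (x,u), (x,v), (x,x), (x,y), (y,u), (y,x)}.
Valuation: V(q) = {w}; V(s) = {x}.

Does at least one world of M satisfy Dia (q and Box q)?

No

Let φ = Dia (q and Box q). Evaluate φ at each world:
  u (successors {v, w, x}): φ is false.
  v (successors {x, y}): φ is false.
  w (successors {u, w, y}): φ is false.
  x (successors {u, v, x, y}): φ is false.
  y (successors {u, x}): φ is false.
For instance, at x:
  At x: Dia (q and Box q) requires q and Box q at some successor in {u, v, x, y}.
    At u: q and Box q is false.
    At v: q and Box q is false.
    At x: q and Box q is false.
    At y: q and Box q is false.
  So Dia (q and Box q) is false at x.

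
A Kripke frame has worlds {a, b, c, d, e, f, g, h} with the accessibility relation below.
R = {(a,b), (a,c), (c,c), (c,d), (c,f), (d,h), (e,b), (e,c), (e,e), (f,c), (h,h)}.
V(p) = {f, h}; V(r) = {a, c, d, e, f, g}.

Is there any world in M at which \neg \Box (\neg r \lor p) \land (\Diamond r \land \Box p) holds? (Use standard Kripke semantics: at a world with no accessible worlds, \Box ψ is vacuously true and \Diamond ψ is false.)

No

Recall that \Box ψ holds at a world iff ψ holds at every accessible world, and \Diamond ψ holds iff ψ holds at some accessible world.
Let φ = \neg \Box (\neg r \lor p) \land (\Diamond r \land \Box p). Evaluate φ at each world:
  a (successors {b, c}): φ is false.
  b (successors ∅): φ is false.
  c (successors {c, d, f}): φ is false.
  d (successors {h}): φ is false.
  e (successors {b, c, e}): φ is false.
  f (successors {c}): φ is false.
  g (successors ∅): φ is false.
  h (successors {h}): φ is false.
For instance, at d:
  At d: \neg \Box (\neg r \lor p) is false, \Diamond r \land \Box p is false, so \neg \Box (\neg r \lor p) \land (\Diamond r \land \Box p) is false.
    At d: \Box (\neg r \lor p) is true, so \neg \Box (\neg r \lor p) is false.
      At d: \Box (\neg r \lor p) requires \neg r \lor p at every successor {h}.
        At h: \neg r \lor p is true.
      So \Box (\neg r \lor p) is true at d.
    At d: \Diamond r is false, \Box p is true, so \Diamond r \land \Box p is false.
      At d: \Diamond r requires r at some successor in {h}.
        At h: r is false.
      So \Diamond r is false at d.
      At d: \Box p requires p at every successor {h}.
        At h: p is true.
      So \Box p is true at d.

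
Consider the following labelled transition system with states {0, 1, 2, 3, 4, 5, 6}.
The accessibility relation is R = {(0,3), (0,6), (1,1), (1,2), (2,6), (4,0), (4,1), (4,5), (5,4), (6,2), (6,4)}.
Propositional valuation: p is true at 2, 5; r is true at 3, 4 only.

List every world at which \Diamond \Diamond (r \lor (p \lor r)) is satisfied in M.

0, 1, 2, 4, 5, 6

Recall that \Diamond ψ holds at a world iff ψ holds at some accessible world.
Let φ = \Diamond \Diamond (r \lor (p \lor r)). Evaluate φ at each world:
  0 (successors {3, 6}): φ is true.
  1 (successors {1, 2}): φ is true.
  2 (successors {6}): φ is true.
  3 (successors ∅): φ is false.
  4 (successors {0, 1, 5}): φ is true.
  5 (successors {4}): φ is true.
  6 (successors {2, 4}): φ is true.
For instance, at 5:
  At 5: \Diamond \Diamond (r \lor (p \lor r)) requires \Diamond (r \lor (p \lor r)) at some successor in {4}.
    \Diamond (r \lor (p \lor r)) holds at 4, so \Diamond \Diamond (r \lor (p \lor r)) is true at 5.
      At 4: \Diamond (r \lor (p \lor r)) requires r \lor (p \lor r) at some successor in {0, 1, 5}.
        r \lor (p \lor r) holds at 5, so \Diamond (r \lor (p \lor r)) is true at 4.
Satisfying worlds: {0, 1, 2, 4, 5, 6}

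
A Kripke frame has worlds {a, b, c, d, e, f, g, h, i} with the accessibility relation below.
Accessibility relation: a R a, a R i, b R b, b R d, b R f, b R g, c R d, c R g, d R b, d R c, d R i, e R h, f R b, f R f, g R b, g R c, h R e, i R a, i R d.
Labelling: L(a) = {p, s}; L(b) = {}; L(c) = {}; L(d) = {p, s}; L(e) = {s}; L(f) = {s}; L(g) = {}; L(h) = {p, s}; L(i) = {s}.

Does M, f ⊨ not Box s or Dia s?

Yes

At f: not Box s is true, Dia s is true, so not Box s or Dia s is true.
  At f: Box s is false, so not Box s is true.
    At f: Box s requires s at every successor {b, f}.
      s fails at b, so Box s is false at f.
  At f: Dia s requires s at some successor in {b, f}.
    s holds at f, so Dia s is true at f.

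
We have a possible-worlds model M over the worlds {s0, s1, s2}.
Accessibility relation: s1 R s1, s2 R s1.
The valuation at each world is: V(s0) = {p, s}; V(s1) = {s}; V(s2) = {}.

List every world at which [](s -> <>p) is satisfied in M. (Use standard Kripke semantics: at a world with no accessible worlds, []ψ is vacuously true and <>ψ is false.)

Let φ = [](s -> <>p). Evaluate φ at each world:
  s0 (successors ∅): φ is true.
  s1 (successors {s1}): φ is false.
  s2 (successors {s1}): φ is false.
For instance, at s1:
  At s1: [](s -> <>p) requires s -> <>p at every successor {s1}.
    s -> <>p fails at s1, so [](s -> <>p) is false at s1.
      At s1: s is true, <>p is false, so s -> <>p is false.
Satisfying worlds: {s0}

s0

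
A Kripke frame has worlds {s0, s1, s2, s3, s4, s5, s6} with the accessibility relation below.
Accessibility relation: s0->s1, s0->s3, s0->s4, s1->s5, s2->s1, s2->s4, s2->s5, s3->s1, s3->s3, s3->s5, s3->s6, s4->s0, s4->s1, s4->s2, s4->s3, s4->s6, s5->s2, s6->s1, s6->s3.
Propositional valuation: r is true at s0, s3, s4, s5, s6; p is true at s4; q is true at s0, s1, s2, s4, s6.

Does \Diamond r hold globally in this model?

Let φ = \Diamond r. Evaluate φ at each world:
  s0 (successors {s1, s3, s4}): φ is true.
  s1 (successors {s5}): φ is true.
  s2 (successors {s1, s4, s5}): φ is true.
  s3 (successors {s1, s3, s5, s6}): φ is true.
  s4 (successors {s0, s1, s2, s3, s6}): φ is true.
  s5 (successors {s2}): φ is false.
  s6 (successors {s1, s3}): φ is true.
Detail at s5 (counterexample):
  At s5: \Diamond r requires r at some successor in {s2}.
    At s2: r is false.
  So \Diamond r is false at s5.

No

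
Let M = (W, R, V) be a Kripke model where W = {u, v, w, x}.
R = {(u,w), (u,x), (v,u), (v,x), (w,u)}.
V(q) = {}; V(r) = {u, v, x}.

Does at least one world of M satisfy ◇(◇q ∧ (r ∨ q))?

Let φ = ◇(◇q ∧ (r ∨ q)). Evaluate φ at each world:
  u (successors {w, x}): φ is false.
  v (successors {u, x}): φ is false.
  w (successors {u}): φ is false.
  x (successors ∅): φ is false.
For instance, at w:
  At w: ◇(◇q ∧ (r ∨ q)) requires ◇q ∧ (r ∨ q) at some successor in {u}.
    At u: ◇q ∧ (r ∨ q) is false.
  So ◇(◇q ∧ (r ∨ q)) is false at w.

No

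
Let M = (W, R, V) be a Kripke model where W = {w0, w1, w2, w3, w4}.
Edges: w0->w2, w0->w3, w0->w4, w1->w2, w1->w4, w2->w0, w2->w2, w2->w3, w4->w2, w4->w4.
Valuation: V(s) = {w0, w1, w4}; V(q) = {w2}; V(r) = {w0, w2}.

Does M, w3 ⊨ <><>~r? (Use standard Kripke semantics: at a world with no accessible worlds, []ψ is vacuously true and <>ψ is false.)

At w3: no accessible worlds, so <><>~r is false.

No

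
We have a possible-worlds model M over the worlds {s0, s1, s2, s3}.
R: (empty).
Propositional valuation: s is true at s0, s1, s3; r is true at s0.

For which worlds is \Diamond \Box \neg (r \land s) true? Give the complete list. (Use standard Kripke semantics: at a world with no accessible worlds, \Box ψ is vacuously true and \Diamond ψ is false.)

Recall that \Box ψ holds at a world iff ψ holds at every accessible world, and \Diamond ψ holds iff ψ holds at some accessible world.
Let φ = \Diamond \Box \neg (r \land s). Evaluate φ at each world:
  s0 (successors ∅): φ is false.
  s1 (successors ∅): φ is false.
  s2 (successors ∅): φ is false.
  s3 (successors ∅): φ is false.
For instance, at s1:
  At s1: no accessible worlds, so \Diamond \Box \neg (r \land s) is false.
Satisfying worlds: none.

none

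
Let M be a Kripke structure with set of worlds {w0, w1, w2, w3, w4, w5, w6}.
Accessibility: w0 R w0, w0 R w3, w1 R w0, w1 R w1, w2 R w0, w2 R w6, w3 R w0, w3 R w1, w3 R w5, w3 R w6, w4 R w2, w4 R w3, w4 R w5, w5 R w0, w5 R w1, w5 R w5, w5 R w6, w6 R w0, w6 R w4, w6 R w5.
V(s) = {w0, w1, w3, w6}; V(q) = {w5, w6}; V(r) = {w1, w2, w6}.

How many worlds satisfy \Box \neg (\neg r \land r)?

7

Recall that \Box ψ holds at a world iff ψ holds at every accessible world, and \Diamond ψ holds iff ψ holds at some accessible world.
Let φ = \Box \neg (\neg r \land r). Evaluate φ at each world:
  w0 (successors {w0, w3}): φ is true.
  w1 (successors {w0, w1}): φ is true.
  w2 (successors {w0, w6}): φ is true.
  w3 (successors {w0, w1, w5, w6}): φ is true.
  w4 (successors {w2, w3, w5}): φ is true.
  w5 (successors {w0, w1, w5, w6}): φ is true.
  w6 (successors {w0, w4, w5}): φ is true.
For instance, at w3:
  At w3: \Box \neg (\neg r \land r) requires \neg (\neg r \land r) at every successor {w0, w1, w5, w6}.
    At w0: \neg (\neg r \land r) is true.
    At w1: \neg (\neg r \land r) is true.
    At w5: \neg (\neg r \land r) is true.
    At w6: \neg (\neg r \land r) is true.
  So \Box \neg (\neg r \land r) is true at w3.
Satisfying worlds: {w0, w1, w2, w3, w4, w5, w6}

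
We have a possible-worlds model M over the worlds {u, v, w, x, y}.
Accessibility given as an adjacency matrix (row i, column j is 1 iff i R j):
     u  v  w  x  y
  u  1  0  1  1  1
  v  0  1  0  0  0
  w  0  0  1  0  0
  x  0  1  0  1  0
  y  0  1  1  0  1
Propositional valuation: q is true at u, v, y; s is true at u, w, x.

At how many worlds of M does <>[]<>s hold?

Recall that []ψ holds at a world iff ψ holds at every accessible world, and <>ψ holds iff ψ holds at some accessible world.
Let φ = <>[]<>s. Evaluate φ at each world:
  u (successors {u, w, x, y}): φ is true.
  v (successors {v}): φ is false.
  w (successors {w}): φ is true.
  x (successors {v, x}): φ is false.
  y (successors {v, w, y}): φ is true.
For instance, at w:
  At w: <>[]<>s requires []<>s at some successor in {w}.
    []<>s holds at w, so <>[]<>s is true at w.
      At w: []<>s requires <>s at every successor {w}.
        At w: <>s is true.
      So []<>s is true at w.
Satisfying worlds: {u, w, y}

3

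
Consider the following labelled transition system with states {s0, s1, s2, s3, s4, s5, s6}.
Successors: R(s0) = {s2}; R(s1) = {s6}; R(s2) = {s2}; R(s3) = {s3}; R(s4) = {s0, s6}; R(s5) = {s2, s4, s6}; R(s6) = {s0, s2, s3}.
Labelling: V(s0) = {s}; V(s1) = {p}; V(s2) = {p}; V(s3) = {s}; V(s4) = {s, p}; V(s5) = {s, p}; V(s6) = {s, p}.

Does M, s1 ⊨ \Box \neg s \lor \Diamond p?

At s1: \Box \neg s is false, \Diamond p is true, so \Box \neg s \lor \Diamond p is true.
  At s1: \Box \neg s requires \neg s at every successor {s6}.
    \neg s fails at s6, so \Box \neg s is false at s1.
  At s1: \Diamond p requires p at some successor in {s6}.
    p holds at s6, so \Diamond p is true at s1.

Yes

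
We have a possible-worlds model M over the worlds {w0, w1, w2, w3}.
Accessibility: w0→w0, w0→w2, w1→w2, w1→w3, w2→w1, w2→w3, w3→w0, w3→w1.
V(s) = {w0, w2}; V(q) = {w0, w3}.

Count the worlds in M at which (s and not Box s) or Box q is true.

1

Let φ = (s and not Box s) or Box q. Evaluate φ at each world:
  w0 (successors {w0, w2}): φ is false.
  w1 (successors {w2, w3}): φ is false.
  w2 (successors {w1, w3}): φ is true.
  w3 (successors {w0, w1}): φ is false.
For instance, at w2:
  At w2: s and not Box s is true, Box q is false, so (s and not Box s) or Box q is true.
    At w2: s is true, not Box s is true, so s and not Box s is true.
      At w2: Box s is false, so not Box s is true.
    At w2: Box q requires q at every successor {w1, w3}.
      q fails at w1, so Box q is false at w2.
Satisfying worlds: {w2}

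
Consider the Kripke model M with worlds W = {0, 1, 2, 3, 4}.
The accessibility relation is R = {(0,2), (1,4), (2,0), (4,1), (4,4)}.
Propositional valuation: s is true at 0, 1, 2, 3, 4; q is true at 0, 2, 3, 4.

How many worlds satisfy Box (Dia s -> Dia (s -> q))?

5

Let φ = Box (Dia s -> Dia (s -> q)). Evaluate φ at each world:
  0 (successors {2}): φ is true.
  1 (successors {4}): φ is true.
  2 (successors {0}): φ is true.
  3 (successors ∅): φ is true.
  4 (successors {1, 4}): φ is true.
For instance, at 0:
  At 0: Box (Dia s -> Dia (s -> q)) requires Dia s -> Dia (s -> q) at every successor {2}.
      At 2: Dia s is true, Dia (s -> q) is true, so Dia s -> Dia (s -> q) is true.
  So Box (Dia s -> Dia (s -> q)) is true at 0.
Satisfying worlds: {0, 1, 2, 3, 4}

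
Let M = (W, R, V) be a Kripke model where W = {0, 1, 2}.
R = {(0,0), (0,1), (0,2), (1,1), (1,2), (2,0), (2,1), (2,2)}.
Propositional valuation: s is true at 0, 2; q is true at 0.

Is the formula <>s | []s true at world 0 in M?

At 0: <>s is true, []s is false, so <>s | []s is true.
  At 0: <>s requires s at some successor in {0, 1, 2}.
    s holds at 0, so <>s is true at 0.
  At 0: []s requires s at every successor {0, 1, 2}.
    s fails at 1, so []s is false at 0.

Yes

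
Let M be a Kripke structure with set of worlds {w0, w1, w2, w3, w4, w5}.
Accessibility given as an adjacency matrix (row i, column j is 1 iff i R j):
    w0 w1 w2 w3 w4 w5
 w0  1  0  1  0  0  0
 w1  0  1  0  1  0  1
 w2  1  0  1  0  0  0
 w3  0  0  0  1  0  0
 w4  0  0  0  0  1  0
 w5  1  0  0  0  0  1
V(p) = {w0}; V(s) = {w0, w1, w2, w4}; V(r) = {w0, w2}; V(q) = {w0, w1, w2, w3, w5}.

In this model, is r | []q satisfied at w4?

No

At w4: r is false, []q is false, so r | []q is false.
  At w4: []q requires q at every successor {w4}.
    q fails at w4, so []q is false at w4.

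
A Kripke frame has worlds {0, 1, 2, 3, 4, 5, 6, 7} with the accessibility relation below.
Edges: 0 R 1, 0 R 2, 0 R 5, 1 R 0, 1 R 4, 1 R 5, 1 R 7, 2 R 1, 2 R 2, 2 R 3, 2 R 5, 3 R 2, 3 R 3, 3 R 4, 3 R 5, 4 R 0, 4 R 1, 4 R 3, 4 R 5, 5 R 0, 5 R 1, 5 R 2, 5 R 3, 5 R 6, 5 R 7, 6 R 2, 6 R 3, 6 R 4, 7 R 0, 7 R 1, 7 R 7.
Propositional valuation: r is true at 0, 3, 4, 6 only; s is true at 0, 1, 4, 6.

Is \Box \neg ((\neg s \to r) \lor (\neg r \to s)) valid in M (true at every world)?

No

Recall that \Box ψ holds at a world iff ψ holds at every accessible world, and \Diamond ψ holds iff ψ holds at some accessible world.
Let φ = \Box \neg ((\neg s \to r) \lor (\neg r \to s)). Evaluate φ at each world:
  0 (successors {1, 2, 5}): φ is false.
  1 (successors {0, 4, 5, 7}): φ is false.
  2 (successors {1, 2, 3, 5}): φ is false.
  3 (successors {2, 3, 4, 5}): φ is false.
  4 (successors {0, 1, 3, 5}): φ is false.
  5 (successors {0, 1, 2, 3, 6, 7}): φ is false.
  6 (successors {2, 3, 4}): φ is false.
  7 (successors {0, 1, 7}): φ is false.
Detail at 0 (counterexample):
  At 0: \Box \neg ((\neg s \to r) \lor (\neg r \to s)) requires \neg ((\neg s \to r) \lor (\neg r \to s)) at every successor {1, 2, 5}.
    \neg ((\neg s \to r) \lor (\neg r \to s)) fails at 1, so \Box \neg ((\neg s \to r) \lor (\neg r \to s)) is false at 0.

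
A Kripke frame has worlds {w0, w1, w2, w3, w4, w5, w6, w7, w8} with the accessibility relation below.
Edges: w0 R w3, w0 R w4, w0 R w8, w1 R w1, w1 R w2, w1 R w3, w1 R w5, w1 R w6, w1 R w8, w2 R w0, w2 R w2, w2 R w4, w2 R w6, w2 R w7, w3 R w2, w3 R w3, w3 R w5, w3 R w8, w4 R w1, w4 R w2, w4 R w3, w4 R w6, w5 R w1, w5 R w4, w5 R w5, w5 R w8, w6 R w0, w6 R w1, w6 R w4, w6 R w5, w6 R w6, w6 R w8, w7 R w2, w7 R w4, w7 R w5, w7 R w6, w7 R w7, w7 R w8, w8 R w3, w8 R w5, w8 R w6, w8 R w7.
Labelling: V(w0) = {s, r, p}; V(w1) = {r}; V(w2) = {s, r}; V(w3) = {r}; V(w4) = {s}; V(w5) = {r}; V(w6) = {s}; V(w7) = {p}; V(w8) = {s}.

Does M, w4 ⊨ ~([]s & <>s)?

Yes

At w4: []s & <>s is false, so ~([]s & <>s) is true.
  At w4: []s is false, <>s is true, so []s & <>s is false.
    At w4: []s requires s at every successor {w1, w2, w3, w6}.
      s fails at w1, so []s is false at w4.
    At w4: <>s requires s at some successor in {w1, w2, w3, w6}.
      s holds at w2, so <>s is true at w4.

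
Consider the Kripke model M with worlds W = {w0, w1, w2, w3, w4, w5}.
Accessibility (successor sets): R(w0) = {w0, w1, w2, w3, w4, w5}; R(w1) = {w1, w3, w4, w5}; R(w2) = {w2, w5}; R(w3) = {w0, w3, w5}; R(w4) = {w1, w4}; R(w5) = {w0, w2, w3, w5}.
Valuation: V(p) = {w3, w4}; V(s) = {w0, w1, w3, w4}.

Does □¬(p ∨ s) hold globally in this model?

No

Recall that □ψ holds at a world iff ψ holds at every accessible world, and ◇ψ holds iff ψ holds at some accessible world.
Let φ = □¬(p ∨ s). Evaluate φ at each world:
  w0 (successors {w0, w1, w2, w3, w4, w5}): φ is false.
  w1 (successors {w1, w3, w4, w5}): φ is false.
  w2 (successors {w2, w5}): φ is true.
  w3 (successors {w0, w3, w5}): φ is false.
  w4 (successors {w1, w4}): φ is false.
  w5 (successors {w0, w2, w3, w5}): φ is false.
Detail at w0 (counterexample):
  At w0: □¬(p ∨ s) requires ¬(p ∨ s) at every successor {w0, w1, w2, w3, w4, w5}.
    ¬(p ∨ s) fails at w0, so □¬(p ∨ s) is false at w0.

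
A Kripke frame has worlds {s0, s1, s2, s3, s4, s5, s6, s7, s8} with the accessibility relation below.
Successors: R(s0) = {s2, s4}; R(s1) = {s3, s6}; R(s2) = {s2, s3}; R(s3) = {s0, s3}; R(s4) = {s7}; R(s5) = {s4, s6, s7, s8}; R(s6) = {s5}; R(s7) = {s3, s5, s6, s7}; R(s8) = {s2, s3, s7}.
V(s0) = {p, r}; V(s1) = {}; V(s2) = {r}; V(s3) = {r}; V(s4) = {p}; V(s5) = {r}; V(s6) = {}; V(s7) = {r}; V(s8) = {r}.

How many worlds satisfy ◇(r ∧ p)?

Let φ = ◇(r ∧ p). Evaluate φ at each world:
  s0 (successors {s2, s4}): φ is false.
  s1 (successors {s3, s6}): φ is false.
  s2 (successors {s2, s3}): φ is false.
  s3 (successors {s0, s3}): φ is true.
  s4 (successors {s7}): φ is false.
  s5 (successors {s4, s6, s7, s8}): φ is false.
  s6 (successors {s5}): φ is false.
  s7 (successors {s3, s5, s6, s7}): φ is false.
  s8 (successors {s2, s3, s7}): φ is false.
For instance, at s3:
  At s3: ◇(r ∧ p) requires r ∧ p at some successor in {s0, s3}.
    r ∧ p holds at s0, so ◇(r ∧ p) is true at s3.
Satisfying worlds: {s3}

1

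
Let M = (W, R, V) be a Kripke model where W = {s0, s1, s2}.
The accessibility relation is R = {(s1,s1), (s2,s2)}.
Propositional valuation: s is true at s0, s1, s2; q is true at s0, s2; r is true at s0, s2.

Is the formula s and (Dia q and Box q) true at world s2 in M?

Yes

At s2: s is true, Dia q and Box q is true, so s and (Dia q and Box q) is true.
  At s2: Dia q is true, Box q is true, so Dia q and Box q is true.
    At s2: Dia q requires q at some successor in {s2}.
      q holds at s2, so Dia q is true at s2.
    At s2: Box q requires q at every successor {s2}.
      At s2: q is true.
    So Box q is true at s2.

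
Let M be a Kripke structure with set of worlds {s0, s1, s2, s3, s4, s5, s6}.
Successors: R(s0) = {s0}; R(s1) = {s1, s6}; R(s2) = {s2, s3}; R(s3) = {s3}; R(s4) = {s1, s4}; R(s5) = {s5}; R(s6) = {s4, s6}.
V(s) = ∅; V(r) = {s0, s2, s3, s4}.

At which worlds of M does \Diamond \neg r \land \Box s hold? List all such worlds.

none

Let φ = \Diamond \neg r \land \Box s. Evaluate φ at each world:
  s0 (successors {s0}): φ is false.
  s1 (successors {s1, s6}): φ is false.
  s2 (successors {s2, s3}): φ is false.
  s3 (successors {s3}): φ is false.
  s4 (successors {s1, s4}): φ is false.
  s5 (successors {s5}): φ is false.
  s6 (successors {s4, s6}): φ is false.
For instance, at s4:
  At s4: \Diamond \neg r is true, \Box s is false, so \Diamond \neg r \land \Box s is false.
    At s4: \Diamond \neg r requires \neg r at some successor in {s1, s4}.
      \neg r holds at s1, so \Diamond \neg r is true at s4.
    At s4: \Box s requires s at every successor {s1, s4}.
      s fails at s1, so \Box s is false at s4.
Satisfying worlds: none.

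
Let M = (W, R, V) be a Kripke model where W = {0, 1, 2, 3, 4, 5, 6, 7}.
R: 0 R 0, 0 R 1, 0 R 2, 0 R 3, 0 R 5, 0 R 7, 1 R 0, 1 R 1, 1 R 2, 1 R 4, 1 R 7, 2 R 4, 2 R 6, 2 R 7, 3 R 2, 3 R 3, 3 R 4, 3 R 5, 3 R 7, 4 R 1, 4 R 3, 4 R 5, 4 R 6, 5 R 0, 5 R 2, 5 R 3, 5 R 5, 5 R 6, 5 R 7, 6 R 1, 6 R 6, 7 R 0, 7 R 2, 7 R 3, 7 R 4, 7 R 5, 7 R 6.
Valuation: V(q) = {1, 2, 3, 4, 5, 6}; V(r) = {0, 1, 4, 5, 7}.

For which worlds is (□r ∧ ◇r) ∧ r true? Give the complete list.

Let φ = (□r ∧ ◇r) ∧ r. Evaluate φ at each world:
  0 (successors {0, 1, 2, 3, 5, 7}): φ is false.
  1 (successors {0, 1, 2, 4, 7}): φ is false.
  2 (successors {4, 6, 7}): φ is false.
  3 (successors {2, 3, 4, 5, 7}): φ is false.
  4 (successors {1, 3, 5, 6}): φ is false.
  5 (successors {0, 2, 3, 5, 6, 7}): φ is false.
  6 (successors {1, 6}): φ is false.
  7 (successors {0, 2, 3, 4, 5, 6}): φ is false.
For instance, at 1:
  At 1: □r ∧ ◇r is false, r is true, so (□r ∧ ◇r) ∧ r is false.
    At 1: □r is false, ◇r is true, so □r ∧ ◇r is false.
      At 1: □r requires r at every successor {0, 1, 2, 4, 7}.
        r fails at 2, so □r is false at 1.
      At 1: ◇r requires r at some successor in {0, 1, 2, 4, 7}.
        r holds at 0, so ◇r is true at 1.
Satisfying worlds: none.

none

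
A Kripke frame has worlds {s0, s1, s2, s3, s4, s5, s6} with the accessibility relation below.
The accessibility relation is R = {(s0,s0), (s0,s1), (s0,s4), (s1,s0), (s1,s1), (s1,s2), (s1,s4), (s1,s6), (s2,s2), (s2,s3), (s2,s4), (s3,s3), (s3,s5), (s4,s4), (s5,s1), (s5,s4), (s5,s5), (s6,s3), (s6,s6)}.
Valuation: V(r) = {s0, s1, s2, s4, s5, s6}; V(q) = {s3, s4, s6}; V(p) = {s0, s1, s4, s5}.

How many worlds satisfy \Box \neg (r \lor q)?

Let φ = \Box \neg (r \lor q). Evaluate φ at each world:
  s0 (successors {s0, s1, s4}): φ is false.
  s1 (successors {s0, s1, s2, s4, s6}): φ is false.
  s2 (successors {s2, s3, s4}): φ is false.
  s3 (successors {s3, s5}): φ is false.
  s4 (successors {s4}): φ is false.
  s5 (successors {s1, s4, s5}): φ is false.
  s6 (successors {s3, s6}): φ is false.
For instance, at s0:
  At s0: \Box \neg (r \lor q) requires \neg (r \lor q) at every successor {s0, s1, s4}.
    \neg (r \lor q) fails at s0, so \Box \neg (r \lor q) is false at s0.
Satisfying worlds: none.

0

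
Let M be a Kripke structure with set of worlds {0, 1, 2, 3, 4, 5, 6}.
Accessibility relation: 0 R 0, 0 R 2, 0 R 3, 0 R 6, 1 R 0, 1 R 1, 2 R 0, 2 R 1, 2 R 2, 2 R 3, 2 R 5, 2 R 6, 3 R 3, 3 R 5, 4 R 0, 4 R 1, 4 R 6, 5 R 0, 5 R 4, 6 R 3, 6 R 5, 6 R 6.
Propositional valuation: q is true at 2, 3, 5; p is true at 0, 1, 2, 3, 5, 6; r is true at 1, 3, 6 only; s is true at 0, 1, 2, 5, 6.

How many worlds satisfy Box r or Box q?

Let φ = Box r or Box q. Evaluate φ at each world:
  0 (successors {0, 2, 3, 6}): φ is false.
  1 (successors {0, 1}): φ is false.
  2 (successors {0, 1, 2, 3, 5, 6}): φ is false.
  3 (successors {3, 5}): φ is true.
  4 (successors {0, 1, 6}): φ is false.
  5 (successors {0, 4}): φ is false.
  6 (successors {3, 5, 6}): φ is false.
For instance, at 2:
  At 2: Box r is false, Box q is false, so Box r or Box q is false.
    At 2: Box r requires r at every successor {0, 1, 2, 3, 5, 6}.
      r fails at 0, so Box r is false at 2.
    At 2: Box q requires q at every successor {0, 1, 2, 3, 5, 6}.
      q fails at 0, so Box q is false at 2.
Satisfying worlds: {3}

1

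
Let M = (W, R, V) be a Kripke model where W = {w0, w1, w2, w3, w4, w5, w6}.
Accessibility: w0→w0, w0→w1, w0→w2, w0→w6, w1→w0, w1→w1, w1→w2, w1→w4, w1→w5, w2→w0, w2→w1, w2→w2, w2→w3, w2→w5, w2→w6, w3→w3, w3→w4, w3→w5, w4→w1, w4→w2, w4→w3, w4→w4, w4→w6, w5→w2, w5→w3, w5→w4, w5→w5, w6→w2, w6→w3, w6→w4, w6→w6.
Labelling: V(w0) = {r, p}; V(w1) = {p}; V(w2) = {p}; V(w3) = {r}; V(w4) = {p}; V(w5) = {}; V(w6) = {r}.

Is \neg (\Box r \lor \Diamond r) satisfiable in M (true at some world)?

No

Let φ = \neg (\Box r \lor \Diamond r). Evaluate φ at each world:
  w0 (successors {w0, w1, w2, w6}): φ is false.
  w1 (successors {w0, w1, w2, w4, w5}): φ is false.
  w2 (successors {w0, w1, w2, w3, w5, w6}): φ is false.
  w3 (successors {w3, w4, w5}): φ is false.
  w4 (successors {w1, w2, w3, w4, w6}): φ is false.
  w5 (successors {w2, w3, w4, w5}): φ is false.
  w6 (successors {w2, w3, w4, w6}): φ is false.
For instance, at w6:
  At w6: \Box r \lor \Diamond r is true, so \neg (\Box r \lor \Diamond r) is false.
    At w6: \Box r is false, \Diamond r is true, so \Box r \lor \Diamond r is true.
      At w6: \Box r requires r at every successor {w2, w3, w4, w6}.
        r fails at w2, so \Box r is false at w6.
      At w6: \Diamond r requires r at some successor in {w2, w3, w4, w6}.
        r holds at w3, so \Diamond r is true at w6.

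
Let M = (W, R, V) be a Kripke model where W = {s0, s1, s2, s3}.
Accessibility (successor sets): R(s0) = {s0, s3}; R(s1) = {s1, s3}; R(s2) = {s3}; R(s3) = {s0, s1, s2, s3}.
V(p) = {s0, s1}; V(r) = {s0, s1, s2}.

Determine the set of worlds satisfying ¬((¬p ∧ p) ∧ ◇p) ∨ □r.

s0, s1, s2, s3

Recall that □ψ holds at a world iff ψ holds at every accessible world, and ◇ψ holds iff ψ holds at some accessible world.
Let φ = ¬((¬p ∧ p) ∧ ◇p) ∨ □r. Evaluate φ at each world:
  s0 (successors {s0, s3}): φ is true.
  s1 (successors {s1, s3}): φ is true.
  s2 (successors {s3}): φ is true.
  s3 (successors {s0, s1, s2, s3}): φ is true.
For instance, at s3:
  At s3: ¬((¬p ∧ p) ∧ ◇p) is true, □r is false, so ¬((¬p ∧ p) ∧ ◇p) ∨ □r is true.
    At s3: (¬p ∧ p) ∧ ◇p is false, so ¬((¬p ∧ p) ∧ ◇p) is true.
      At s3: ¬p ∧ p is false, ◇p is true, so (¬p ∧ p) ∧ ◇p is false.
    At s3: □r requires r at every successor {s0, s1, s2, s3}.
      r fails at s3, so □r is false at s3.
Satisfying worlds: {s0, s1, s2, s3}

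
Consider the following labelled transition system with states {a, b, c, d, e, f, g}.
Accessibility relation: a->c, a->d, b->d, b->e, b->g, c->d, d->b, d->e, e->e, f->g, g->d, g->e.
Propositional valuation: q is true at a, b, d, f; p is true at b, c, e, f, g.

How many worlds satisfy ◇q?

Let φ = ◇q. Evaluate φ at each world:
  a (successors {c, d}): φ is true.
  b (successors {d, e, g}): φ is true.
  c (successors {d}): φ is true.
  d (successors {b, e}): φ is true.
  e (successors {e}): φ is false.
  f (successors {g}): φ is false.
  g (successors {d, e}): φ is true.
For instance, at f:
  At f: ◇q requires q at some successor in {g}.
    At g: q is false.
  So ◇q is false at f.
Satisfying worlds: {a, b, c, d, g}

5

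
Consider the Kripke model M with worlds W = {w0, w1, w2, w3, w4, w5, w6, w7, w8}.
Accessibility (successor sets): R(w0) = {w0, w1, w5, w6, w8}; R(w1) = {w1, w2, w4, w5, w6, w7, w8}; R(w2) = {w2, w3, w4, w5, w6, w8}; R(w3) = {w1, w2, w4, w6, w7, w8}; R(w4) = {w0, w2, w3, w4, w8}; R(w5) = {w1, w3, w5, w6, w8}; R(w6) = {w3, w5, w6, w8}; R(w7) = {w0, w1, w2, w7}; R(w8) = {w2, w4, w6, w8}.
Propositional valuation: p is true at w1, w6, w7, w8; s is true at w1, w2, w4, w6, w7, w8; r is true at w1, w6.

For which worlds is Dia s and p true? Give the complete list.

w1, w6, w7, w8

Recall that Dia ψ holds at a world iff ψ holds at some accessible world.
Let φ = Dia s and p. Evaluate φ at each world:
  w0 (successors {w0, w1, w5, w6, w8}): φ is false.
  w1 (successors {w1, w2, w4, w5, w6, w7, w8}): φ is true.
  w2 (successors {w2, w3, w4, w5, w6, w8}): φ is false.
  w3 (successors {w1, w2, w4, w6, w7, w8}): φ is false.
  w4 (successors {w0, w2, w3, w4, w8}): φ is false.
  w5 (successors {w1, w3, w5, w6, w8}): φ is false.
  w6 (successors {w3, w5, w6, w8}): φ is true.
  w7 (successors {w0, w1, w2, w7}): φ is true.
  w8 (successors {w2, w4, w6, w8}): φ is true.
For instance, at w3:
  At w3: Dia s is true, p is false, so Dia s and p is false.
    At w3: Dia s requires s at some successor in {w1, w2, w4, w6, w7, w8}.
      s holds at w1, so Dia s is true at w3.
Satisfying worlds: {w1, w6, w7, w8}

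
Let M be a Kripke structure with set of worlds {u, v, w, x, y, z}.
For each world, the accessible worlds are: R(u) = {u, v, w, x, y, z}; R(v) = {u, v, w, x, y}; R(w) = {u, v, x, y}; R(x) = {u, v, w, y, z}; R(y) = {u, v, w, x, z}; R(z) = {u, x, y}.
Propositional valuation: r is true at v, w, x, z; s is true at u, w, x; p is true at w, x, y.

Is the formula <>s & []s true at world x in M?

At x: <>s is true, []s is false, so <>s & []s is false.
  At x: <>s requires s at some successor in {u, v, w, y, z}.
    s holds at u, so <>s is true at x.
  At x: []s requires s at every successor {u, v, w, y, z}.
    s fails at v, so []s is false at x.

No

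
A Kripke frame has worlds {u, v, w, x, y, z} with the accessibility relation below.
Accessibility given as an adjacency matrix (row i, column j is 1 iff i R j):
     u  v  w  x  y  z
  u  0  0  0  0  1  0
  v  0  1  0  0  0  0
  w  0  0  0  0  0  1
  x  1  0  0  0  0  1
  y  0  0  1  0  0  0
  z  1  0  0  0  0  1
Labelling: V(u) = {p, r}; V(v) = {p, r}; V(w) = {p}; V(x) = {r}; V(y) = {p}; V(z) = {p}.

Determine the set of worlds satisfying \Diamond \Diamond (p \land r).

v, w, x, z

Let φ = \Diamond \Diamond (p \land r). Evaluate φ at each world:
  u (successors {y}): φ is false.
  v (successors {v}): φ is true.
  w (successors {z}): φ is true.
  x (successors {u, z}): φ is true.
  y (successors {w}): φ is false.
  z (successors {u, z}): φ is true.
For instance, at x:
  At x: \Diamond \Diamond (p \land r) requires \Diamond (p \land r) at some successor in {u, z}.
    \Diamond (p \land r) holds at z, so \Diamond \Diamond (p \land r) is true at x.
      At z: \Diamond (p \land r) requires p \land r at some successor in {u, z}.
        p \land r holds at u, so \Diamond (p \land r) is true at z.
Satisfying worlds: {v, w, x, z}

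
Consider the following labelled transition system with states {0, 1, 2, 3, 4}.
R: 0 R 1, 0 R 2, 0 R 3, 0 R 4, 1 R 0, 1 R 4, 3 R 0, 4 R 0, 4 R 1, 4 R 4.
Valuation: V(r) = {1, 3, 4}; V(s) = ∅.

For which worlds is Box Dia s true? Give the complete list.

Recall that Box ψ holds at a world iff ψ holds at every accessible world, and Dia ψ holds iff ψ holds at some accessible world.
Let φ = Box Dia s. Evaluate φ at each world:
  0 (successors {1, 2, 3, 4}): φ is false.
  1 (successors {0, 4}): φ is false.
  2 (successors ∅): φ is true.
  3 (successors {0}): φ is false.
  4 (successors {0, 1, 4}): φ is false.
For instance, at 3:
  At 3: Box Dia s requires Dia s at every successor {0}.
    Dia s fails at 0, so Box Dia s is false at 3.
      At 0: Dia s requires s at some successor in {1, 2, 3, 4}.
        At 1: s is false.
        At 2: s is false.
        At 3: s is false.
        At 4: s is false.
      So Dia s is false at 0.
Satisfying worlds: {2}

2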